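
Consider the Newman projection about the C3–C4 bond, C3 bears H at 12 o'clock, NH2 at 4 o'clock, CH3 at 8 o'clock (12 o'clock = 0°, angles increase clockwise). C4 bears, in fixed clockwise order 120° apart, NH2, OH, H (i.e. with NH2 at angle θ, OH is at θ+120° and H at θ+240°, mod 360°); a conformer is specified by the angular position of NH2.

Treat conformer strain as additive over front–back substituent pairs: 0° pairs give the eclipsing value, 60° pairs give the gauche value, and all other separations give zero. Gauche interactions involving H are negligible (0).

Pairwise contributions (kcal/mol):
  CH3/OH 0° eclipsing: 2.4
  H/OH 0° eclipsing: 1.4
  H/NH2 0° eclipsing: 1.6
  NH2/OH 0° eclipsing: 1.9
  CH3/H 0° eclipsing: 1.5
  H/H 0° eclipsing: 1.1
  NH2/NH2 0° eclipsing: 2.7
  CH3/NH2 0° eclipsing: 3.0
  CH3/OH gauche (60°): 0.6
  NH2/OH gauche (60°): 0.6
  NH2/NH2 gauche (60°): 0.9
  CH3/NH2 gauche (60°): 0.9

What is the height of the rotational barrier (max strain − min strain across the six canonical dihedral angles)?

4.7 kcal/mol

NH2 at 0° is eclipsed. H at 0° is eclipsed with NH2 at 0° (1.6); NH2 at 120° is eclipsed with OH at 120° (1.9); CH3 at 240° is eclipsed with H at 240° (1.5). Total 5.0 kcal/mol.
NH2 at 60° is staggered. NH2 at 120° is gauche with NH2 at 60° (0.9); NH2 at 120° is gauche with OH at 180° (0.6); CH3 at 240° is gauche with OH at 180° (0.6). Total 2.1 kcal/mol.
NH2 at 120° is eclipsed. H at 0° is eclipsed with H at 0° (1.1); NH2 at 120° is eclipsed with NH2 at 120° (2.7); CH3 at 240° is eclipsed with OH at 240° (2.4). Total 6.2 kcal/mol.
NH2 at 180° is staggered. NH2 at 120° is gauche with NH2 at 180° (0.9); CH3 at 240° is gauche with NH2 at 180° (0.9); CH3 at 240° is gauche with OH at 300° (0.6). Total 2.4 kcal/mol.
NH2 at 240° is eclipsed. H at 0° is eclipsed with OH at 0° (1.4); NH2 at 120° is eclipsed with H at 120° (1.6); CH3 at 240° is eclipsed with NH2 at 240° (3.0). Total 6.0 kcal/mol.
NH2 at 300° is staggered. NH2 at 120° is gauche with OH at 60° (0.6); CH3 at 240° is gauche with NH2 at 300° (0.9). Total 1.5 kcal/mol.
Max at 120° (6.2 kcal/mol), min at 300° (1.5 kcal/mol); barrier = 4.7 kcal/mol.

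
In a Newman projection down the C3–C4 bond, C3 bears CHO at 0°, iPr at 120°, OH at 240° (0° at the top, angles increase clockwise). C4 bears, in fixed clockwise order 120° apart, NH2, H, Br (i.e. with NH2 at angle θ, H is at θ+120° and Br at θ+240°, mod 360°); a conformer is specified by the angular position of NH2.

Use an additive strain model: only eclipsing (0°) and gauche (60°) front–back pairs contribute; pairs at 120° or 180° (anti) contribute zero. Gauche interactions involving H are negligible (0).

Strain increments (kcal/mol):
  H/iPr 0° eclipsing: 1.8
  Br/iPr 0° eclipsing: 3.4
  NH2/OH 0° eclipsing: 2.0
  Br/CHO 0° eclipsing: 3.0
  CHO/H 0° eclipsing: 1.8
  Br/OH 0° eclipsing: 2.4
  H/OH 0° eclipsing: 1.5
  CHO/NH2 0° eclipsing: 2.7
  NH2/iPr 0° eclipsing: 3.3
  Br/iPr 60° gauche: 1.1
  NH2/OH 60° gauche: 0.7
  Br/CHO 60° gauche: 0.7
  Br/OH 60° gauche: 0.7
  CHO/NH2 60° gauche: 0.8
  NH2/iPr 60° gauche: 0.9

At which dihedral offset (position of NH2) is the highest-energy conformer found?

NH2 at 0° (eclipsed): CHO–NH2 eclipsed, iPr–H eclipsed, OH–Br eclipsed; 2.7 + 1.8 + 2.4 = 6.9 kcal/mol.
NH2 at 60° (staggered): CHO–NH2 gauche, CHO–Br gauche, iPr–NH2 gauche, OH–Br gauche; 0.8 + 0.7 + 0.9 + 0.7 = 3.1 kcal/mol.
NH2 at 120° (eclipsed): CHO–Br eclipsed, iPr–NH2 eclipsed, OH–H eclipsed; 3.0 + 3.3 + 1.5 = 7.8 kcal/mol.
NH2 at 180° (staggered): CHO–Br gauche, iPr–NH2 gauche, iPr–Br gauche, OH–NH2 gauche; 0.7 + 0.9 + 1.1 + 0.7 = 3.4 kcal/mol.
NH2 at 240° (eclipsed): CHO–H eclipsed, iPr–Br eclipsed, OH–NH2 eclipsed; 1.8 + 3.4 + 2.0 = 7.2 kcal/mol.
NH2 at 300° (staggered): CHO–NH2 gauche, iPr–Br gauche, OH–NH2 gauche, OH–Br gauche; 0.8 + 1.1 + 0.7 + 0.7 = 3.3 kcal/mol.
The maximum (7.8 kcal/mol) occurs with NH2 at 120°.

120°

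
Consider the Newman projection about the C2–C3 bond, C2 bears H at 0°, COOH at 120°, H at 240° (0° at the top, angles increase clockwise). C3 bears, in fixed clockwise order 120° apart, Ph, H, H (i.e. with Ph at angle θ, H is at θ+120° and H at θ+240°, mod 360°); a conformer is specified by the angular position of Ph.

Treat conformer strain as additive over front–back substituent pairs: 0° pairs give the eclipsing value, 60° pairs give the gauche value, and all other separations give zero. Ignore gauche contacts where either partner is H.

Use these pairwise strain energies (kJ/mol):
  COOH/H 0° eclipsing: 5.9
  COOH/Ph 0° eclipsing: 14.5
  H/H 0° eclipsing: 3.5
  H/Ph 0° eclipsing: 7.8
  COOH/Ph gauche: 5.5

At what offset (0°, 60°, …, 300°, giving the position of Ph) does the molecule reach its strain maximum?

Ph at 0° is eclipsed. H at 0° is eclipsed with Ph at 0° (7.8); COOH at 120° is eclipsed with H at 120° (5.9); H at 240° is eclipsed with H at 240° (3.5). Total 17.2 kJ/mol.
Ph at 60° is staggered. COOH at 120° is gauche with Ph at 60° (5.5). Total 5.5 kJ/mol.
Ph at 120° is eclipsed. H at 0° is eclipsed with H at 0° (3.5); COOH at 120° is eclipsed with Ph at 120° (14.5); H at 240° is eclipsed with H at 240° (3.5). Total 21.5 kJ/mol.
Ph at 180° is staggered. COOH at 120° is gauche with Ph at 180° (5.5). Total 5.5 kJ/mol.
Ph at 240° is eclipsed. H at 0° is eclipsed with H at 0° (3.5); COOH at 120° is eclipsed with H at 120° (5.9); H at 240° is eclipsed with Ph at 240° (7.8). Total 17.2 kJ/mol.
Ph at 300° (staggered): no non-H gauche contacts → 0.0 kJ/mol.
The maximum (21.5 kJ/mol) occurs with Ph at 120°.

120°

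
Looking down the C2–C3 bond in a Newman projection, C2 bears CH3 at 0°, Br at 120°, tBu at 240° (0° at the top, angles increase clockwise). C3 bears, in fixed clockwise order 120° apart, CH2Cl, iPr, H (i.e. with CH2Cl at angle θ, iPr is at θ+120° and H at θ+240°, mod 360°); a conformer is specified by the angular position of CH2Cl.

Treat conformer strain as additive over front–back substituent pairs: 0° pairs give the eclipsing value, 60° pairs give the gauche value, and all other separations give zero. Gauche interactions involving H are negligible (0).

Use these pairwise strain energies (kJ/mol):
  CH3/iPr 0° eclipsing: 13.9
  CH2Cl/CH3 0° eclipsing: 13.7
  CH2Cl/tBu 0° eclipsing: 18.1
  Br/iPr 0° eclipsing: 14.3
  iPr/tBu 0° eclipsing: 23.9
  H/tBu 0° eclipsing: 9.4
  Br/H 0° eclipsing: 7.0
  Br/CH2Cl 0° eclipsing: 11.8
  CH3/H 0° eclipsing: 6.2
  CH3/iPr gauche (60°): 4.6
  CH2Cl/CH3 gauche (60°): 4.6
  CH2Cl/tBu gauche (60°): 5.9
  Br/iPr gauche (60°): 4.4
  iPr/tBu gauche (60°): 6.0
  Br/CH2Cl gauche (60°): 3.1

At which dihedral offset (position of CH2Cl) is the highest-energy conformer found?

CH2Cl at 0° (eclipsed): CH3(0°)/CH2Cl(0°) eclipsed 13.7; Br(120°)/iPr(120°) eclipsed 14.3; tBu(240°)/H(240°) eclipsed 9.4 → 37.4 kJ/mol.
CH2Cl at 60° (staggered): CH3(0°)/CH2Cl(60°) gauche 4.6; Br(120°)/CH2Cl(60°) gauche 3.1; Br(120°)/iPr(180°) gauche 4.4; tBu(240°)/iPr(180°) gauche 6.0 → 18.1 kJ/mol.
CH2Cl at 120° (eclipsed): CH3(0°)/H(0°) eclipsed 6.2; Br(120°)/CH2Cl(120°) eclipsed 11.8; tBu(240°)/iPr(240°) eclipsed 23.9 → 41.9 kJ/mol.
CH2Cl at 180° (staggered): CH3(0°)/iPr(300°) gauche 4.6; Br(120°)/CH2Cl(180°) gauche 3.1; tBu(240°)/CH2Cl(180°) gauche 5.9; tBu(240°)/iPr(300°) gauche 6.0 → 19.6 kJ/mol.
CH2Cl at 240° (eclipsed): CH3(0°)/iPr(0°) eclipsed 13.9; Br(120°)/H(120°) eclipsed 7.0; tBu(240°)/CH2Cl(240°) eclipsed 18.1 → 39.0 kJ/mol.
CH2Cl at 300° (staggered): CH3(0°)/CH2Cl(300°) gauche 4.6; CH3(0°)/iPr(60°) gauche 4.6; Br(120°)/iPr(60°) gauche 4.4; tBu(240°)/CH2Cl(300°) gauche 5.9 → 19.5 kJ/mol.
The maximum (41.9 kJ/mol) occurs with CH2Cl at 120°.

120°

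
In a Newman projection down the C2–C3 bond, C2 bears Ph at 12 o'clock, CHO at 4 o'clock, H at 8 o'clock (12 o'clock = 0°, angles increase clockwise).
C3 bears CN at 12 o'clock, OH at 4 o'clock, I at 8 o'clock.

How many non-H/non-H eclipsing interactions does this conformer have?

Non-H eclipsing pairs: Ph(0°)/CN(0°); CHO(120°)/OH(120°) — 2 interactions.

2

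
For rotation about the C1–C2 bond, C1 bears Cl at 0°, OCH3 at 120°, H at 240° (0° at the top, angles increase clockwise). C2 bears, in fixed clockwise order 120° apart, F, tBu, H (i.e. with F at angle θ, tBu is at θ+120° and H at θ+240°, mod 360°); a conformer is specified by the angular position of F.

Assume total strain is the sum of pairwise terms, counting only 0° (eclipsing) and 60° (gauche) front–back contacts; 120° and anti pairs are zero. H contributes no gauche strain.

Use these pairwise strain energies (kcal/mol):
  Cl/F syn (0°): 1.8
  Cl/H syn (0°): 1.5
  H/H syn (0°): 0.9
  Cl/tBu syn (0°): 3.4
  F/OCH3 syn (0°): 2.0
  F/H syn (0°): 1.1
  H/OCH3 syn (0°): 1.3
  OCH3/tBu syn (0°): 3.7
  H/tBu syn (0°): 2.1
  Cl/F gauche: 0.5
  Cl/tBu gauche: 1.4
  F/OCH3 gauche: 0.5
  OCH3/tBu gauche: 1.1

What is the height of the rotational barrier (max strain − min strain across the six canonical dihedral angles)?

4.5 kcal/mol

F at 0° (eclipsed): Cl–F eclipsed, OCH3–tBu eclipsed, H–H eclipsed; 1.8 + 3.7 + 0.9 = 6.4 kcal/mol.
F at 60° (staggered): Cl–F gauche, OCH3–F gauche, OCH3–tBu gauche; 0.5 + 0.5 + 1.1 = 2.1 kcal/mol.
F at 120° (eclipsed): Cl–H eclipsed, OCH3–F eclipsed, H–tBu eclipsed; 1.5 + 2.0 + 2.1 = 5.6 kcal/mol.
F at 180° (staggered): Cl–tBu gauche, OCH3–F gauche; 1.4 + 0.5 = 1.9 kcal/mol.
F at 240° (eclipsed): Cl–tBu eclipsed, OCH3–H eclipsed, H–F eclipsed; 3.4 + 1.3 + 1.1 = 5.8 kcal/mol.
F at 300° (staggered): Cl–F gauche, Cl–tBu gauche, OCH3–tBu gauche; 0.5 + 1.4 + 1.1 = 3.0 kcal/mol.
Max at 0° (6.4 kcal/mol), min at 180° (1.9 kcal/mol); barrier = 4.5 kcal/mol.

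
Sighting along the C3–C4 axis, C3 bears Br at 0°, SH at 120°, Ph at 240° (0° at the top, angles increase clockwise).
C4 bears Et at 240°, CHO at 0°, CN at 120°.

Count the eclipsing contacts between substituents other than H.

3

Non-H eclipsing pairs: Br(0°)/CHO(0°); SH(120°)/CN(120°); Ph(240°)/Et(240°) — 3 interactions.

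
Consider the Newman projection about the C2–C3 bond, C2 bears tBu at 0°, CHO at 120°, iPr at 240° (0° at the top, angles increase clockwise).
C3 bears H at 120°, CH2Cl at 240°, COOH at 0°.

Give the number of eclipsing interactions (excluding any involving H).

2

Non-H eclipsing pairs: tBu(0°)/COOH(0°); iPr(240°)/CH2Cl(240°) — 2 interactions.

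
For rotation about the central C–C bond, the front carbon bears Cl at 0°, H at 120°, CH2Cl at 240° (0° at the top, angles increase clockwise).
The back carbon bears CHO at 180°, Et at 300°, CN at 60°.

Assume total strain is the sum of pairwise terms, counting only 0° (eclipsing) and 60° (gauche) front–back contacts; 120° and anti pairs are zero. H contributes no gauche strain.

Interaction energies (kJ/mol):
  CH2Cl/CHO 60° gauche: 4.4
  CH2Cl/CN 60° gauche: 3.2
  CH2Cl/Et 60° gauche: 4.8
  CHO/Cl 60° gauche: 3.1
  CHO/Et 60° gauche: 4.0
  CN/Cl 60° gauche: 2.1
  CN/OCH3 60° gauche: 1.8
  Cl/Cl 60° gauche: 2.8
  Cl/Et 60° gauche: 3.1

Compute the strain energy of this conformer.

This conformer (staggered): Cl–Et gauche, Cl–CN gauche, CH2Cl–CHO gauche, CH2Cl–Et gauche; 3.1 + 2.1 + 4.4 + 4.8 = 14.4 kJ/mol.

14.4 kJ/mol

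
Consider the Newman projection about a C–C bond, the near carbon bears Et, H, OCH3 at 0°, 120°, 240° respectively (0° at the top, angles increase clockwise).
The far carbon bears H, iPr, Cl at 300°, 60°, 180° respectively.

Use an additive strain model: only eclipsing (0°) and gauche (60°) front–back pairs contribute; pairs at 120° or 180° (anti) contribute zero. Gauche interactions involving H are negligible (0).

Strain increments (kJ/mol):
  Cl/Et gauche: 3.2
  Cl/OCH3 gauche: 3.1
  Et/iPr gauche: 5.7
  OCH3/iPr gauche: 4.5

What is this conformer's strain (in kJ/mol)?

This conformer is staggered. Et at 0° is gauche with iPr at 60° (5.7); OCH3 at 240° is gauche with Cl at 180° (3.1). Total 8.8 kJ/mol.

8.8 kJ/mol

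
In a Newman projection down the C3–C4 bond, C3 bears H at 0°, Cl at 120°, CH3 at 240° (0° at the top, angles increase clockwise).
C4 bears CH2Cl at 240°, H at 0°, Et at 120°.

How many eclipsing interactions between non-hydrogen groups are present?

Non-H eclipsing pairs: Cl(120°)/Et(120°); CH3(240°)/CH2Cl(240°) — 2 interactions.

2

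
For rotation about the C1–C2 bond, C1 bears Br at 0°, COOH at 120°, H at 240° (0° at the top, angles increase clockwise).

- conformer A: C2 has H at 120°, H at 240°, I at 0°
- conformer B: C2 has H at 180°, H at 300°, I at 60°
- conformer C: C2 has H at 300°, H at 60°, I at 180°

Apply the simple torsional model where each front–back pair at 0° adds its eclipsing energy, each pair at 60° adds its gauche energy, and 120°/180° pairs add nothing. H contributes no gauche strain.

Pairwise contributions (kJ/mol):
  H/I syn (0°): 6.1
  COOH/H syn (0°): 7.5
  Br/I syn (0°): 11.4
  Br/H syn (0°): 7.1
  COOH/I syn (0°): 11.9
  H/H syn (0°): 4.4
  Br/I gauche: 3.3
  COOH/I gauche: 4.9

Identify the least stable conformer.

A

A (eclipsed): Br–I eclipsed, COOH–H eclipsed, H–H eclipsed; 11.4 + 7.5 + 4.4 = 23.3 kJ/mol.
B (staggered): Br–I gauche, COOH–I gauche; 3.3 + 4.9 = 8.2 kJ/mol.
C (staggered): COOH–I gauche; 4.9 = 4.9 kJ/mol.
A has the highest total (23.3 kJ/mol).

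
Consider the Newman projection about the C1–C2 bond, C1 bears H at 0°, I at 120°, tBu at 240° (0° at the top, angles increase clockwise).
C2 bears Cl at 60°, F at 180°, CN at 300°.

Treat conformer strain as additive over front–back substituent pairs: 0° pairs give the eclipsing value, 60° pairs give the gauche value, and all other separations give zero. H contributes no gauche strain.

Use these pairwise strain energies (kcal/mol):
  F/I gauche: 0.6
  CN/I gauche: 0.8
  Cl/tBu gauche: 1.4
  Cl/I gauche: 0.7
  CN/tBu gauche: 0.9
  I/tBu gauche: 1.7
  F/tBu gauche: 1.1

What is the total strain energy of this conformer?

This conformer (staggered): I(120°)/Cl(60°) gauche 0.7; I(120°)/F(180°) gauche 0.6; tBu(240°)/F(180°) gauche 1.1; tBu(240°)/CN(300°) gauche 0.9 → 3.3 kcal/mol.

3.3 kcal/mol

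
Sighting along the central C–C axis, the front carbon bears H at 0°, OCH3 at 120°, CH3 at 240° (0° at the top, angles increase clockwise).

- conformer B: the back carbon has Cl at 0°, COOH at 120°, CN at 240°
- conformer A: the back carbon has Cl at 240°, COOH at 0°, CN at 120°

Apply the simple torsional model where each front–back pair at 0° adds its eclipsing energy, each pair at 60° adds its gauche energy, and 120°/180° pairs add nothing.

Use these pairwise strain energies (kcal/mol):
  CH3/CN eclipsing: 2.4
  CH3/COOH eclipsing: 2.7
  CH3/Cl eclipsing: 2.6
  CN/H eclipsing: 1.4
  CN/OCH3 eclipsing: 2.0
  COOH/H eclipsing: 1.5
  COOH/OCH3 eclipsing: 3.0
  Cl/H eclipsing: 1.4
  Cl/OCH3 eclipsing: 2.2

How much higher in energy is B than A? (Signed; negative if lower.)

+0.7 kcal/mol

B (eclipsed): H(0°)/Cl(0°) eclipsed 1.4; OCH3(120°)/COOH(120°) eclipsed 3.0; CH3(240°)/CN(240°) eclipsed 2.4 → 6.8 kcal/mol.
A (eclipsed): H(0°)/COOH(0°) eclipsed 1.5; OCH3(120°)/CN(120°) eclipsed 2.0; CH3(240°)/Cl(240°) eclipsed 2.6 → 6.1 kcal/mol.
E(B) − E(A) = 6.8 − 6.1 = +0.7 kcal/mol.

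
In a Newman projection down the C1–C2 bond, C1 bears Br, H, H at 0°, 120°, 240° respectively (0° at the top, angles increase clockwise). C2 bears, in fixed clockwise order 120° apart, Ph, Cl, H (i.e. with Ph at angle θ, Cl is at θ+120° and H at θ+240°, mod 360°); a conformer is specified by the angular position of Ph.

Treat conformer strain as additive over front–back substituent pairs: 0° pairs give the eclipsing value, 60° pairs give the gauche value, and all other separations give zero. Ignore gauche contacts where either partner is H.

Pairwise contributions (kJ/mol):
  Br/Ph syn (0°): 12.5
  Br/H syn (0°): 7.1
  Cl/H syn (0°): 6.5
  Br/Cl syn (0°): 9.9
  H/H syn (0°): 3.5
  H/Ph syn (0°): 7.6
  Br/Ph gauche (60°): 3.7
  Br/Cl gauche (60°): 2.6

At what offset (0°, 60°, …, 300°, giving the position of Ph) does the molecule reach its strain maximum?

Ph at 0° (eclipsed): Br(0°)/Ph(0°) eclipsed 12.5; H(120°)/Cl(120°) eclipsed 6.5; H(240°)/H(240°) eclipsed 3.5 → 22.5 kJ/mol.
Ph at 60° (staggered): Br(0°)/Ph(60°) gauche 3.7 → 3.7 kJ/mol.
Ph at 120° (eclipsed): Br(0°)/H(0°) eclipsed 7.1; H(120°)/Ph(120°) eclipsed 7.6; H(240°)/Cl(240°) eclipsed 6.5 → 21.2 kJ/mol.
Ph at 180° (staggered): Br(0°)/Cl(300°) gauche 2.6 → 2.6 kJ/mol.
Ph at 240° (eclipsed): Br(0°)/Cl(0°) eclipsed 9.9; H(120°)/H(120°) eclipsed 3.5; H(240°)/Ph(240°) eclipsed 7.6 → 21.0 kJ/mol.
Ph at 300° (staggered): Br(0°)/Ph(300°) gauche 3.7; Br(0°)/Cl(60°) gauche 2.6 → 6.3 kJ/mol.
The maximum (22.5 kJ/mol) occurs with Ph at 0°.

0°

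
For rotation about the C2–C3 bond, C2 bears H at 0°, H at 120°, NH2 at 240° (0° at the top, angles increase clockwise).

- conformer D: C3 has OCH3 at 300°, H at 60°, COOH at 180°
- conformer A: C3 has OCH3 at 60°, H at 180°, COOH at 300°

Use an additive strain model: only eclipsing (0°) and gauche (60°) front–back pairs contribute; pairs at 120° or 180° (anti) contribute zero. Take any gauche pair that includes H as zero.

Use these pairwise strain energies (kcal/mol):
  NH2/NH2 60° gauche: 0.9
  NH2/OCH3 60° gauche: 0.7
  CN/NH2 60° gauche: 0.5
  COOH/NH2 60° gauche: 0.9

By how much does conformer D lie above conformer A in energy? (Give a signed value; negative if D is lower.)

+0.7 kcal/mol

D (staggered): NH2–OCH3 gauche, NH2–COOH gauche; 0.7 + 0.9 = 1.6 kcal/mol.
A (staggered): NH2–COOH gauche; 0.9 = 0.9 kcal/mol.
E(D) − E(A) = 1.6 − 0.9 = +0.7 kcal/mol.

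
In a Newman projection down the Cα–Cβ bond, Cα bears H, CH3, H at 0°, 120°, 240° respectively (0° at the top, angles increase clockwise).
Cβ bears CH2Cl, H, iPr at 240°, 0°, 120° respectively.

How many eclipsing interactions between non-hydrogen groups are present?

1

Non-H eclipsing pairs: CH3(120°)/iPr(120°) — 1 interaction.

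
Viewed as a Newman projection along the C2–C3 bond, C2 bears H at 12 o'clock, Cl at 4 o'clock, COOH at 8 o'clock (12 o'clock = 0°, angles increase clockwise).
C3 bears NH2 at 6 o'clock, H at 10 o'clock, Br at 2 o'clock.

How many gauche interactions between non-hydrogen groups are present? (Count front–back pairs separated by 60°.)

Non-H gauche pairs: Cl(120°)/NH2(180°); Cl(120°)/Br(60°); COOH(240°)/NH2(180°) — 3 interactions.

3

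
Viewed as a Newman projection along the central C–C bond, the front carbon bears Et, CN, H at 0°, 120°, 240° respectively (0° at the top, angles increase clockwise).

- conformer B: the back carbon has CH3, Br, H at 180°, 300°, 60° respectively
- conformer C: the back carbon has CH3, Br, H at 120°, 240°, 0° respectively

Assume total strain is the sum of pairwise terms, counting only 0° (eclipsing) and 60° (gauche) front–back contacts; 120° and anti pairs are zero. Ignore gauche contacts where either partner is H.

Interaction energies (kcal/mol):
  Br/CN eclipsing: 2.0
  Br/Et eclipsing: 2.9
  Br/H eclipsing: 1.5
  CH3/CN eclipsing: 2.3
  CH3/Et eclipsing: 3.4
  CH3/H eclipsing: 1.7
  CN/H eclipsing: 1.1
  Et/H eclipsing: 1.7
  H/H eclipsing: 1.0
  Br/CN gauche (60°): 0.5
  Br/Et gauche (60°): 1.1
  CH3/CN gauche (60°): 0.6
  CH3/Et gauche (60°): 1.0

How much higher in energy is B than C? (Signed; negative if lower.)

B (staggered): Et–Br gauche, CN–CH3 gauche; 1.1 + 0.6 = 1.7 kcal/mol.
C (eclipsed): Et–H eclipsed, CN–CH3 eclipsed, H–Br eclipsed; 1.7 + 2.3 + 1.5 = 5.5 kcal/mol.
E(B) − E(C) = 1.7 − 5.5 = -3.8 kcal/mol.

-3.8 kcal/mol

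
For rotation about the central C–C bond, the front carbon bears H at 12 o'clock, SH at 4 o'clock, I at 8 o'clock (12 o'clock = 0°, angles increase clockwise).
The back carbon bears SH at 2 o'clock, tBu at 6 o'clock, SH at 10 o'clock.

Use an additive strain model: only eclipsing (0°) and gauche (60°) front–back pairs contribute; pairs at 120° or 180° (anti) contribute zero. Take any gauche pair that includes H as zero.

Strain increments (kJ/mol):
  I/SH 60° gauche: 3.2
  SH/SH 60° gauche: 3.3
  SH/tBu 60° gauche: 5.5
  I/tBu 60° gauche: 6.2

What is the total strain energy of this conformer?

18.2 kJ/mol

This conformer is staggered. SH at 120° is gauche with SH at 60° (3.3); SH at 120° is gauche with tBu at 180° (5.5); I at 240° is gauche with tBu at 180° (6.2); I at 240° is gauche with SH at 300° (3.2). Total 18.2 kJ/mol.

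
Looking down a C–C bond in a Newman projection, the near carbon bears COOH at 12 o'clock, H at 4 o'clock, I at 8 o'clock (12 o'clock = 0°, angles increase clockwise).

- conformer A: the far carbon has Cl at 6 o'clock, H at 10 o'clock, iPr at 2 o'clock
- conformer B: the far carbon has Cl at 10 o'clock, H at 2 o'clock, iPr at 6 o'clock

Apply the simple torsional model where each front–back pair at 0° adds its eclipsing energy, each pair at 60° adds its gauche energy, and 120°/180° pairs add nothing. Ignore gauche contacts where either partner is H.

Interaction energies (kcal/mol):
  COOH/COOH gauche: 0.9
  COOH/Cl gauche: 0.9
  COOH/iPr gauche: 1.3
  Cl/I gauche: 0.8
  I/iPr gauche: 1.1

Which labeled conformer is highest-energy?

B

A (staggered): COOH(0°)/iPr(60°) gauche 1.3; I(240°)/Cl(180°) gauche 0.8 → 2.1 kcal/mol.
B (staggered): COOH(0°)/Cl(300°) gauche 0.9; I(240°)/Cl(300°) gauche 0.8; I(240°)/iPr(180°) gauche 1.1 → 2.8 kcal/mol.
B has the highest total (2.8 kcal/mol).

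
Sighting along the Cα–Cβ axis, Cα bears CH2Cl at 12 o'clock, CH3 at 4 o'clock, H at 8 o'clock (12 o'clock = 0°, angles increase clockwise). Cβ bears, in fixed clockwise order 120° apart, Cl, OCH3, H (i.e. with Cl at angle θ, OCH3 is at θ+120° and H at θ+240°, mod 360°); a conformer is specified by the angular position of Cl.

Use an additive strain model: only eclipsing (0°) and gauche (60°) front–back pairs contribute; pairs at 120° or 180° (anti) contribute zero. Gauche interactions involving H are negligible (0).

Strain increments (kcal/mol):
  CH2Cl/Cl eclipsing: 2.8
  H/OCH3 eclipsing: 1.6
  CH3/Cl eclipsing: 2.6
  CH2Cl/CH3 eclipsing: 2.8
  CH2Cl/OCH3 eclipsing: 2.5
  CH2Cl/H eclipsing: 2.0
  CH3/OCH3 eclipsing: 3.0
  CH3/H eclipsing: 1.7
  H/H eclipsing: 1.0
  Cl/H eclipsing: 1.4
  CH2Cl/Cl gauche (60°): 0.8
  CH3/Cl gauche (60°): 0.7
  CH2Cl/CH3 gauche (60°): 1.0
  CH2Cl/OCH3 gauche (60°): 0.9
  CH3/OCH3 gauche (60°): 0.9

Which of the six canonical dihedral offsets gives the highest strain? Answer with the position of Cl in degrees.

Cl at 0° (eclipsed): CH2Cl(0°)/Cl(0°) eclipsed 2.8; CH3(120°)/OCH3(120°) eclipsed 3.0; H(240°)/H(240°) eclipsed 1.0 → 6.8 kcal/mol.
Cl at 60° (staggered): CH2Cl(0°)/Cl(60°) gauche 0.8; CH3(120°)/Cl(60°) gauche 0.7; CH3(120°)/OCH3(180°) gauche 0.9 → 2.4 kcal/mol.
Cl at 120° (eclipsed): CH2Cl(0°)/H(0°) eclipsed 2.0; CH3(120°)/Cl(120°) eclipsed 2.6; H(240°)/OCH3(240°) eclipsed 1.6 → 6.2 kcal/mol.
Cl at 180° (staggered): CH2Cl(0°)/OCH3(300°) gauche 0.9; CH3(120°)/Cl(180°) gauche 0.7 → 1.6 kcal/mol.
Cl at 240° (eclipsed): CH2Cl(0°)/OCH3(0°) eclipsed 2.5; CH3(120°)/H(120°) eclipsed 1.7; H(240°)/Cl(240°) eclipsed 1.4 → 5.6 kcal/mol.
Cl at 300° (staggered): CH2Cl(0°)/Cl(300°) gauche 0.8; CH2Cl(0°)/OCH3(60°) gauche 0.9; CH3(120°)/OCH3(60°) gauche 0.9 → 2.6 kcal/mol.
The maximum (6.8 kcal/mol) occurs with Cl at 0°.

0°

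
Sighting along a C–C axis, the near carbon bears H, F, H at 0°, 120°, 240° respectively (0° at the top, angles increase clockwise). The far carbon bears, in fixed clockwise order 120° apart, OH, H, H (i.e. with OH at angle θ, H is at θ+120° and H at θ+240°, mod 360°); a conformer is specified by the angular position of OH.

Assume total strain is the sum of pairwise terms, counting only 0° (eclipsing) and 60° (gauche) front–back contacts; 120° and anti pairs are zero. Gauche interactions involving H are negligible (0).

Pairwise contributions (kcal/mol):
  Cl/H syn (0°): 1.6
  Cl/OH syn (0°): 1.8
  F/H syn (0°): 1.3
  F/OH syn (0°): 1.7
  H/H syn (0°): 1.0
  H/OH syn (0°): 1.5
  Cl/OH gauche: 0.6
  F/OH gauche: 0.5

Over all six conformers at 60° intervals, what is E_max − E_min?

3.8 kcal/mol

OH at 0° (eclipsed): H–OH eclipsed, F–H eclipsed, H–H eclipsed; 1.5 + 1.3 + 1.0 = 3.8 kcal/mol.
OH at 60° (staggered): F–OH gauche; 0.5 = 0.5 kcal/mol.
OH at 120° (eclipsed): H–H eclipsed, F–OH eclipsed, H–H eclipsed; 1.0 + 1.7 + 1.0 = 3.7 kcal/mol.
OH at 180° (staggered): F–OH gauche; 0.5 = 0.5 kcal/mol.
OH at 240° (eclipsed): H–H eclipsed, F–H eclipsed, H–OH eclipsed; 1.0 + 1.3 + 1.5 = 3.8 kcal/mol.
OH at 300° (staggered): no non-H gauche contacts → 0.0 kcal/mol.
Max at 0° (3.8 kcal/mol), min at 300° (0.0 kcal/mol); barrier = 3.8 kcal/mol.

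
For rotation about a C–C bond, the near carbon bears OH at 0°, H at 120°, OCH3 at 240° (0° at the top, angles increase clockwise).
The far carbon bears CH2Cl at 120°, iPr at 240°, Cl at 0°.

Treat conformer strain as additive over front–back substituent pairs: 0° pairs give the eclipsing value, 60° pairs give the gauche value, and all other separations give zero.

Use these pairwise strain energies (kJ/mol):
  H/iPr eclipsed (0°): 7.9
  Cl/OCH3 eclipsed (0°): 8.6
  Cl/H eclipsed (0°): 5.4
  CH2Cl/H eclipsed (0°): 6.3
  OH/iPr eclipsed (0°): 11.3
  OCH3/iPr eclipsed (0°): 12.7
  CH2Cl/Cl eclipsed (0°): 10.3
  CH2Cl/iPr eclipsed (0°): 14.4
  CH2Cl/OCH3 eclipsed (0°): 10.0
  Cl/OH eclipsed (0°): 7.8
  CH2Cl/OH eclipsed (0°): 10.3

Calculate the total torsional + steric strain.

26.8 kJ/mol

This conformer (eclipsed): OH–Cl eclipsed, H–CH2Cl eclipsed, OCH3–iPr eclipsed; 7.8 + 6.3 + 12.7 = 26.8 kJ/mol.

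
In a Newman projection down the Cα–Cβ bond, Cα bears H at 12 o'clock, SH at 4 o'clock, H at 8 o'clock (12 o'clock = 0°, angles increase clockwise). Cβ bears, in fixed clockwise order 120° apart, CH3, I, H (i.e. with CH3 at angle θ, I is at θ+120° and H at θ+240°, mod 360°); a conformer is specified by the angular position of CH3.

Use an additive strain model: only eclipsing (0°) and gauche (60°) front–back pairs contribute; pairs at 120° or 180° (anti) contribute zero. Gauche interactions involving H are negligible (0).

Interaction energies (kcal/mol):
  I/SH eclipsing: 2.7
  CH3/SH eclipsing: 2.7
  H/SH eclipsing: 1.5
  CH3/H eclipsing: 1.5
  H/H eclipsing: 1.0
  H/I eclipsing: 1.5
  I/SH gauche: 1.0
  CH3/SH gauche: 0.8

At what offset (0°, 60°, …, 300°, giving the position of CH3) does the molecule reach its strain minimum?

CH3 at 0° (eclipsed): H–CH3 eclipsed, SH–I eclipsed, H–H eclipsed; 1.5 + 2.7 + 1.0 = 5.2 kcal/mol.
CH3 at 60° (staggered): SH–CH3 gauche, SH–I gauche; 0.8 + 1.0 = 1.8 kcal/mol.
CH3 at 120° (eclipsed): H–H eclipsed, SH–CH3 eclipsed, H–I eclipsed; 1.0 + 2.7 + 1.5 = 5.2 kcal/mol.
CH3 at 180° (staggered): SH–CH3 gauche; 0.8 = 0.8 kcal/mol.
CH3 at 240° (eclipsed): H–I eclipsed, SH–H eclipsed, H–CH3 eclipsed; 1.5 + 1.5 + 1.5 = 4.5 kcal/mol.
CH3 at 300° (staggered): SH–I gauche; 1.0 = 1.0 kcal/mol.
The minimum (0.8 kcal/mol) occurs with CH3 at 180°.

180°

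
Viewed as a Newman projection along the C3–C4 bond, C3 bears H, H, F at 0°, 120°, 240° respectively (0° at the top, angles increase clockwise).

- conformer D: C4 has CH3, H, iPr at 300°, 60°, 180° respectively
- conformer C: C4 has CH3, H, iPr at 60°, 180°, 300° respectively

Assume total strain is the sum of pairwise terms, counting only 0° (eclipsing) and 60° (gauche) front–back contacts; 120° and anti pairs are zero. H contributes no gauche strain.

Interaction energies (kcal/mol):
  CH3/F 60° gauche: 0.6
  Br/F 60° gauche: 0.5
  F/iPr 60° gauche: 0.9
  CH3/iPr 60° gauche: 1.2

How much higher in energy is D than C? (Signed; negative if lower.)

+0.6 kcal/mol

D (staggered): F–CH3 gauche, F–iPr gauche; 0.6 + 0.9 = 1.5 kcal/mol.
C (staggered): F–iPr gauche; 0.9 = 0.9 kcal/mol.
E(D) − E(C) = 1.5 − 0.9 = +0.6 kcal/mol.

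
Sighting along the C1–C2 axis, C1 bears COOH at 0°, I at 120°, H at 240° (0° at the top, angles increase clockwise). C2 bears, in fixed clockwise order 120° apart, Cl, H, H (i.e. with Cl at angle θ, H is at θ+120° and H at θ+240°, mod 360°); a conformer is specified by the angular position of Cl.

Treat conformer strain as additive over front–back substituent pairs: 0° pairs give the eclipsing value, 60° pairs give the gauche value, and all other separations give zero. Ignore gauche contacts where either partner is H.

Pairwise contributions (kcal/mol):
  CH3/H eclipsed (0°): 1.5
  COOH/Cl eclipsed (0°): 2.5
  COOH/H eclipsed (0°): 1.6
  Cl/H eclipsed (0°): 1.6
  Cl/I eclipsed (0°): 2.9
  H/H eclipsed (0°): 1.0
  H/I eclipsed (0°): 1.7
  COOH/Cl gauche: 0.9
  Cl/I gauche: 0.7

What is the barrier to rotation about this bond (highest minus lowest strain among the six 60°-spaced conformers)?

4.8 kcal/mol

Cl at 0° (eclipsed): COOH–Cl eclipsed, I–H eclipsed, H–H eclipsed; 2.5 + 1.7 + 1.0 = 5.2 kcal/mol.
Cl at 60° (staggered): COOH–Cl gauche, I–Cl gauche; 0.9 + 0.7 = 1.6 kcal/mol.
Cl at 120° (eclipsed): COOH–H eclipsed, I–Cl eclipsed, H–H eclipsed; 1.6 + 2.9 + 1.0 = 5.5 kcal/mol.
Cl at 180° (staggered): I–Cl gauche; 0.7 = 0.7 kcal/mol.
Cl at 240° (eclipsed): COOH–H eclipsed, I–H eclipsed, H–Cl eclipsed; 1.6 + 1.7 + 1.6 = 4.9 kcal/mol.
Cl at 300° (staggered): COOH–Cl gauche; 0.9 = 0.9 kcal/mol.
Max at 120° (5.5 kcal/mol), min at 180° (0.7 kcal/mol); barrier = 4.8 kcal/mol.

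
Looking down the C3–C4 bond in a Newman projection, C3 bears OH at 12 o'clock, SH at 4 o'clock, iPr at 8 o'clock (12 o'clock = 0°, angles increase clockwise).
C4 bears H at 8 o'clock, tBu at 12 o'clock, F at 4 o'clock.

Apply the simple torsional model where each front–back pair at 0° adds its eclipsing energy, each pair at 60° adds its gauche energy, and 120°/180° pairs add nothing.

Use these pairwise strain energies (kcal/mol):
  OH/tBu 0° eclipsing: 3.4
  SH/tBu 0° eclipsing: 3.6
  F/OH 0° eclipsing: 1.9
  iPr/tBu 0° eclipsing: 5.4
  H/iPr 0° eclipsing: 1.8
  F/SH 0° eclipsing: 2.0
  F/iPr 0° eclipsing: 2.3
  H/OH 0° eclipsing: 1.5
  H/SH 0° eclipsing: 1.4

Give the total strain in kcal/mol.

7.2 kcal/mol

This conformer (eclipsed): OH(0°)/tBu(0°) eclipsed 3.4; SH(120°)/F(120°) eclipsed 2.0; iPr(240°)/H(240°) eclipsed 1.8 → 7.2 kcal/mol.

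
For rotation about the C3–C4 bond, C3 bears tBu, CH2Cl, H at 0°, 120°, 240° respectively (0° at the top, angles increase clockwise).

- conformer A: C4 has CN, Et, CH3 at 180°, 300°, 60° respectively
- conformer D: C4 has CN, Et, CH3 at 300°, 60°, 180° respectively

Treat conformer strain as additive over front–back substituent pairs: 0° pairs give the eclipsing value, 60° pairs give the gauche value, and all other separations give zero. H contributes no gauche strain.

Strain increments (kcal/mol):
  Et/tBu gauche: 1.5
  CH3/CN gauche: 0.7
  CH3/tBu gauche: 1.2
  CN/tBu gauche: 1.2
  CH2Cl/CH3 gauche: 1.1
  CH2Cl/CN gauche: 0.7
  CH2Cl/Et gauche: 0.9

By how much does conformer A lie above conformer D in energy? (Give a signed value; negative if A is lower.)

A is staggered. tBu at 0° is gauche with Et at 300° (1.5); tBu at 0° is gauche with CH3 at 60° (1.2); CH2Cl at 120° is gauche with CN at 180° (0.7); CH2Cl at 120° is gauche with CH3 at 60° (1.1). Total 4.5 kcal/mol.
D is staggered. tBu at 0° is gauche with CN at 300° (1.2); tBu at 0° is gauche with Et at 60° (1.5); CH2Cl at 120° is gauche with Et at 60° (0.9); CH2Cl at 120° is gauche with CH3 at 180° (1.1). Total 4.7 kcal/mol.
E(A) − E(D) = 4.5 − 4.7 = -0.2 kcal/mol.

-0.2 kcal/mol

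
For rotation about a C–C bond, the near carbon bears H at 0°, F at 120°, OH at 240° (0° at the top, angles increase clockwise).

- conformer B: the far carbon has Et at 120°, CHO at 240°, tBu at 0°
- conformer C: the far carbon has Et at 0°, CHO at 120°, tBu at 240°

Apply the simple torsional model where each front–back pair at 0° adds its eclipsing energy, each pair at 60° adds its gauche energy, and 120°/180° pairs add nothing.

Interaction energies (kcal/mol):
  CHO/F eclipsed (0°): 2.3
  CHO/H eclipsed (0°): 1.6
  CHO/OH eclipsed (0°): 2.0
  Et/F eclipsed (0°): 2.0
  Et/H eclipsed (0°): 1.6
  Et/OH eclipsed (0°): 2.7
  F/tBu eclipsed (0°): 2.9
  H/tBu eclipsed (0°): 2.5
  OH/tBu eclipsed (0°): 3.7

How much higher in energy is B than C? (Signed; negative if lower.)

-1.1 kcal/mol

B is eclipsed. H at 0° is eclipsed with tBu at 0° (2.5); F at 120° is eclipsed with Et at 120° (2.0); OH at 240° is eclipsed with CHO at 240° (2.0). Total 6.5 kcal/mol.
C is eclipsed. H at 0° is eclipsed with Et at 0° (1.6); F at 120° is eclipsed with CHO at 120° (2.3); OH at 240° is eclipsed with tBu at 240° (3.7). Total 7.6 kcal/mol.
E(B) − E(C) = 6.5 − 7.6 = -1.1 kcal/mol.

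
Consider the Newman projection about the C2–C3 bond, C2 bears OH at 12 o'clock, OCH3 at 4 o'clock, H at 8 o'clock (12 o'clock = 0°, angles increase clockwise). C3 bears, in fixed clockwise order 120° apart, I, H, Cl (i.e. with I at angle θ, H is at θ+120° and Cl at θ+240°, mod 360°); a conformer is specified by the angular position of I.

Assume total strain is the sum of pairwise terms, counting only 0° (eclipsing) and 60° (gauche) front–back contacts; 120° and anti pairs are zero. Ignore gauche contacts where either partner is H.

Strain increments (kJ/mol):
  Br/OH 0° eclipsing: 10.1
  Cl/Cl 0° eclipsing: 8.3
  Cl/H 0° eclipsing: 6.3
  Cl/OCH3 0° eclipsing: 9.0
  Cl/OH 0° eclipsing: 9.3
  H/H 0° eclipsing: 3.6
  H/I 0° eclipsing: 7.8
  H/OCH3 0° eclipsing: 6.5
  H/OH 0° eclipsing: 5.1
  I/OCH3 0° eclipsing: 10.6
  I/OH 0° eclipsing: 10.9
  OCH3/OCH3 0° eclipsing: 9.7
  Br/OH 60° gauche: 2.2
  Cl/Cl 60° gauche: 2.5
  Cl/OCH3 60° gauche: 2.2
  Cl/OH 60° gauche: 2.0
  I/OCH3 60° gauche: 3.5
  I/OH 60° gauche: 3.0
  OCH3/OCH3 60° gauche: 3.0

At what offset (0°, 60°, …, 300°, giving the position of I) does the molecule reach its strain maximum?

I at 0° (eclipsed): OH(0°)/I(0°) eclipsed 10.9; OCH3(120°)/H(120°) eclipsed 6.5; H(240°)/Cl(240°) eclipsed 6.3 → 23.7 kJ/mol.
I at 60° (staggered): OH(0°)/I(60°) gauche 3.0; OH(0°)/Cl(300°) gauche 2.0; OCH3(120°)/I(60°) gauche 3.5 → 8.5 kJ/mol.
I at 120° (eclipsed): OH(0°)/Cl(0°) eclipsed 9.3; OCH3(120°)/I(120°) eclipsed 10.6; H(240°)/H(240°) eclipsed 3.6 → 23.5 kJ/mol.
I at 180° (staggered): OH(0°)/Cl(60°) gauche 2.0; OCH3(120°)/I(180°) gauche 3.5; OCH3(120°)/Cl(60°) gauche 2.2 → 7.7 kJ/mol.
I at 240° (eclipsed): OH(0°)/H(0°) eclipsed 5.1; OCH3(120°)/Cl(120°) eclipsed 9.0; H(240°)/I(240°) eclipsed 7.8 → 21.9 kJ/mol.
I at 300° (staggered): OH(0°)/I(300°) gauche 3.0; OCH3(120°)/Cl(180°) gauche 2.2 → 5.2 kJ/mol.
The maximum (23.7 kJ/mol) occurs with I at 0°.

0°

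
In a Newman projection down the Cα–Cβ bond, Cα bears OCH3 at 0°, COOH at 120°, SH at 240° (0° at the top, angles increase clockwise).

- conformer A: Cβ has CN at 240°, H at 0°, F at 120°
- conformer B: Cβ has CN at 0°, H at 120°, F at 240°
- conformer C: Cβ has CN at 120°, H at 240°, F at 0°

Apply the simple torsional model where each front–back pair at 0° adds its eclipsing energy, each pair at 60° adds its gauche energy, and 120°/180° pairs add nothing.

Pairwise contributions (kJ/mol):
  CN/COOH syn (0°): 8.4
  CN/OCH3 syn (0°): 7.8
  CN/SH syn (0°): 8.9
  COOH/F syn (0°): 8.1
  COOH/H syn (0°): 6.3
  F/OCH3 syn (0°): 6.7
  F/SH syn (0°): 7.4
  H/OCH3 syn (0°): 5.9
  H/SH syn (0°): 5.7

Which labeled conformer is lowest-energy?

C

A (eclipsed): OCH3(0°)/H(0°) eclipsed 5.9; COOH(120°)/F(120°) eclipsed 8.1; SH(240°)/CN(240°) eclipsed 8.9 → 22.9 kJ/mol.
B (eclipsed): OCH3(0°)/CN(0°) eclipsed 7.8; COOH(120°)/H(120°) eclipsed 6.3; SH(240°)/F(240°) eclipsed 7.4 → 21.5 kJ/mol.
C (eclipsed): OCH3(0°)/F(0°) eclipsed 6.7; COOH(120°)/CN(120°) eclipsed 8.4; SH(240°)/H(240°) eclipsed 5.7 → 20.8 kJ/mol.
C has the lowest total (20.8 kJ/mol).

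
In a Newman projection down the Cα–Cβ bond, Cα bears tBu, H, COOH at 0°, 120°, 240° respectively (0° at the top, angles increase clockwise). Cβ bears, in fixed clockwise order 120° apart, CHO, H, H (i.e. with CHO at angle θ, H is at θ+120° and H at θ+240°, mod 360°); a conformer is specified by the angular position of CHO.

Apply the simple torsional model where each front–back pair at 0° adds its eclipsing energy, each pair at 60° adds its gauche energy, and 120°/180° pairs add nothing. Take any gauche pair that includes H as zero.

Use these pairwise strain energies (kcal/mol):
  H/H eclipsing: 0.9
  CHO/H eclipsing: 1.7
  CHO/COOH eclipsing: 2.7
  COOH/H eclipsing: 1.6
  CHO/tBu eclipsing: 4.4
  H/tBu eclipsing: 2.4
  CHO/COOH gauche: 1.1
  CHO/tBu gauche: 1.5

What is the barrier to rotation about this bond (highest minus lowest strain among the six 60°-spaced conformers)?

5.8 kcal/mol

CHO at 0° is eclipsed. tBu at 0° is eclipsed with CHO at 0° (4.4); H at 120° is eclipsed with H at 120° (0.9); COOH at 240° is eclipsed with H at 240° (1.6). Total 6.9 kcal/mol.
CHO at 60° is staggered. tBu at 0° is gauche with CHO at 60° (1.5). Total 1.5 kcal/mol.
CHO at 120° is eclipsed. tBu at 0° is eclipsed with H at 0° (2.4); H at 120° is eclipsed with CHO at 120° (1.7); COOH at 240° is eclipsed with H at 240° (1.6). Total 5.7 kcal/mol.
CHO at 180° is staggered. COOH at 240° is gauche with CHO at 180° (1.1). Total 1.1 kcal/mol.
CHO at 240° is eclipsed. tBu at 0° is eclipsed with H at 0° (2.4); H at 120° is eclipsed with H at 120° (0.9); COOH at 240° is eclipsed with CHO at 240° (2.7). Total 6.0 kcal/mol.
CHO at 300° is staggered. tBu at 0° is gauche with CHO at 300° (1.5); COOH at 240° is gauche with CHO at 300° (1.1). Total 2.6 kcal/mol.
Max at 0° (6.9 kcal/mol), min at 180° (1.1 kcal/mol); barrier = 5.8 kcal/mol.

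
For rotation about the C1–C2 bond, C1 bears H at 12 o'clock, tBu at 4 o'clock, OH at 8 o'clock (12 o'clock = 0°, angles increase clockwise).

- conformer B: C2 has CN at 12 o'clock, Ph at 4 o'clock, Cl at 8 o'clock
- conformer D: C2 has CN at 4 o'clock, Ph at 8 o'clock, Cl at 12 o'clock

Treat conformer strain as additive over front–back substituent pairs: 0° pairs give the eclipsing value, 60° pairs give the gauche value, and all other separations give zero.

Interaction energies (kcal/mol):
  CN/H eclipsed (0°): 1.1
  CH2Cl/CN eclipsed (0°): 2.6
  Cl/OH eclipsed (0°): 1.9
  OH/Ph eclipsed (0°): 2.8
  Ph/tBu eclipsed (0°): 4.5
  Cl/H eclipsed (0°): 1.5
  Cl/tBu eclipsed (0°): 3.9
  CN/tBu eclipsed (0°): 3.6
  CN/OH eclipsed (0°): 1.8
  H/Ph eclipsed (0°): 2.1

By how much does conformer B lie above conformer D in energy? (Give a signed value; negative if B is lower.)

B (eclipsed): H(0°)/CN(0°) eclipsed 1.1; tBu(120°)/Ph(120°) eclipsed 4.5; OH(240°)/Cl(240°) eclipsed 1.9 → 7.5 kcal/mol.
D (eclipsed): H(0°)/Cl(0°) eclipsed 1.5; tBu(120°)/CN(120°) eclipsed 3.6; OH(240°)/Ph(240°) eclipsed 2.8 → 7.9 kcal/mol.
E(B) − E(D) = 7.5 − 7.9 = -0.4 kcal/mol.

-0.4 kcal/mol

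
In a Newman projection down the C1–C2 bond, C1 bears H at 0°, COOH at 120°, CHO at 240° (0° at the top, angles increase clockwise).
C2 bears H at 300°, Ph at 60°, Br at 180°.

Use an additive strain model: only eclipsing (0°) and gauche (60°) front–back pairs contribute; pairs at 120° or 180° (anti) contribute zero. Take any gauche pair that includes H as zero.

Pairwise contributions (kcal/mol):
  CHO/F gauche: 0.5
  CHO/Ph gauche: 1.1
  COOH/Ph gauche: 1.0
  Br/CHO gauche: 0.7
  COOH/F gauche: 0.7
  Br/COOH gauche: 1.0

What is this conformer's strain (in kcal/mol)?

2.7 kcal/mol

This conformer (staggered): COOH(120°)/Ph(60°) gauche 1.0; COOH(120°)/Br(180°) gauche 1.0; CHO(240°)/Br(180°) gauche 0.7 → 2.7 kcal/mol.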